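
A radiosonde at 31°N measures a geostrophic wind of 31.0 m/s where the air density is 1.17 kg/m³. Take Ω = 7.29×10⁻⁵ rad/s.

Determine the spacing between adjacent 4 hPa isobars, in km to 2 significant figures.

Coriolis parameter at 31°N:
f = 2Ω sin φ = 2 × 7.29×10⁻⁵ × sin 31° = 7.51×10⁻⁵ s⁻¹
Geostrophic balance rearranged: |∂P/∂n| = f ρ V_g
|∂P/∂n| = 7.51×10⁻⁵ × 1.17 × 31.0 = 2.72×10⁻³ Pa/m
Isobar spacing: Δn = ΔP/|∂P/∂n| = 400 Pa / 2.72×10⁻³ Pa/m = 146864 m ≈ 150 km

150 km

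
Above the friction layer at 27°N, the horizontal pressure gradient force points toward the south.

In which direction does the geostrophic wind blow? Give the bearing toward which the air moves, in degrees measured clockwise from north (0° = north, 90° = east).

The pressure-gradient force points toward the south (bearing 180°).
Geostrophic balance: in the Northern Hemisphere the Coriolis force deflects motion to the right, so the geostrophic wind blows 90° to the right of the pressure-gradient force (low pressure on the left).
Rotating 180° by 90° clockwise gives 270° — the wind blows toward the west.

270°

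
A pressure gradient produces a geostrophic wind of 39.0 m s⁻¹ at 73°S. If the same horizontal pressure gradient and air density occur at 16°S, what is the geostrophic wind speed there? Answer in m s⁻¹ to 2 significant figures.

With the same pressure gradient and density, V_g ∝ 1/f ∝ 1/sin φ.
V₂ = V₁ · sin φ₁ / sin φ₂ = 39.0 × sin 73° / sin 16°
V₂ = 39.0 × 0.9563/0.2756 = 140 m s⁻¹

140 m s⁻¹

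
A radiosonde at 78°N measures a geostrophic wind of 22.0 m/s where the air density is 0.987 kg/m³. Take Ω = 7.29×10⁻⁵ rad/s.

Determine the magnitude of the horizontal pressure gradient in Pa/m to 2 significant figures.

3.1×10⁻³ Pa/m

Coriolis parameter at 78°N:
f = 2Ω sin φ = 2 × 7.29×10⁻⁵ × sin 78° = 1.43×10⁻⁴ s⁻¹
Geostrophic balance rearranged: |∂P/∂n| = f ρ V_g
|∂P/∂n| = 1.43×10⁻⁴ × 0.987 × 22.0 = 3.10×10⁻³ Pa/m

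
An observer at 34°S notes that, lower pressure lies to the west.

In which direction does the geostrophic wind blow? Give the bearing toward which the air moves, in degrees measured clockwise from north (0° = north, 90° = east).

180°

The pressure-gradient force points toward the west (bearing 270°).
Geostrophic balance: in the Southern Hemisphere the Coriolis force deflects motion to the left, so the geostrophic wind blows 90° to the left of the pressure-gradient force (low pressure on the right).
Rotating 270° by 90° counterclockwise gives 180° — the wind blows toward the south.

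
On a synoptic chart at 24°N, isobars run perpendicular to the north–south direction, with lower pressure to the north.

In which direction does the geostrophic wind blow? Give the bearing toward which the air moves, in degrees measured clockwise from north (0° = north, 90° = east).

090°

The pressure-gradient force points toward the north (bearing 000°).
Geostrophic balance: in the Northern Hemisphere the Coriolis force deflects motion to the right, so the geostrophic wind blows 90° to the right of the pressure-gradient force (low pressure on the left).
Rotating 000° by 90° clockwise gives 090° — the wind blows toward the east.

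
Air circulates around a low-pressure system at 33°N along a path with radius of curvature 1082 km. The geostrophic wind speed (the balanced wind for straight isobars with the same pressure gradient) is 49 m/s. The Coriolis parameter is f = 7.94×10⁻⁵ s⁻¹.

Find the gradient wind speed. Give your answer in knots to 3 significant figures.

Around a low, centrifugal force acts outward with Coriolis, so pressure-gradient force balances both:
(1/ρ)|∂P/∂n| = fV + V²/R  →  V² + fR·V − fR·V_g = 0
With fR = 7.94×10⁻⁵ × 1082×10³ m = 85.9 m/s:
V = [−fR + √((fR)² + 4 fR V_g)]/2 = [−85.9 + √(85.9² + 4×85.9×49)]/2 = 34.9 m/s
Subgeostrophic (V < V_g = 49 m/s), as expected around a low.
Converting: 34.9 m/s × 1.944 = 67.8 knots

67.8 knots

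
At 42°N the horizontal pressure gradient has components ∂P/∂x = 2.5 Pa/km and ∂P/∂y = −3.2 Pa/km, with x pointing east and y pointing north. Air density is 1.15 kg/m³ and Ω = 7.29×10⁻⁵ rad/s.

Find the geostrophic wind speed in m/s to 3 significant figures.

Coriolis parameter at 42°N:
f = 2Ω sin φ = 2 × 7.29×10⁻⁵ × sin 42° = 9.76×10⁻⁵ s⁻¹
Component geostrophic relations (x east, y north):
u_g = −(1/(fρ)) ∂P/∂y,  v_g = (1/(fρ)) ∂P/∂x
u_g = −(−3.2×10⁻³)/(9.76×10⁻⁵ × 1.15) = 28.5 m/s;  v_g = (2.5×10⁻³)/(9.76×10⁻⁵ × 1.15) = 22.3 m/s
|V_g| = √(u_g² + v_g²) = 36.2 m/s

36.2 m/s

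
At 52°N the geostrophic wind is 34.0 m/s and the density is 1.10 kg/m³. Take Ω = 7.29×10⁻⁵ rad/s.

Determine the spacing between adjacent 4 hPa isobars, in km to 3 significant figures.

Coriolis parameter at 52°N:
f = 2Ω sin φ = 2 × 7.29×10⁻⁵ × sin 52° = 1.15×10⁻⁴ s⁻¹
Geostrophic balance rearranged: |∂P/∂n| = f ρ V_g
|∂P/∂n| = 1.15×10⁻⁴ × 1.10 × 34.0 = 4.30×10⁻³ Pa/m
Isobar spacing: Δn = ΔP/|∂P/∂n| = 400 Pa / 4.30×10⁻³ Pa/m = 93089 m ≈ 93.1 km

93.1 km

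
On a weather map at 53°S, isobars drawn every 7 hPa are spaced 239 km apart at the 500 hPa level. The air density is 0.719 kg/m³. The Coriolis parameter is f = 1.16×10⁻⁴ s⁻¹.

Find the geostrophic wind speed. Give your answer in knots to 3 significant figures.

Pressure gradient: |∂P/∂n| = 700 Pa / 239000 m = 2.93×10⁻³ Pa/m
Geostrophic balance (pressure-gradient force = Coriolis force):
V_g = (1/(fρ)) |∂P/∂n| = 2.93×10⁻³ / (1.16×10⁻⁴ × 0.719) = 35.1 m/s
Converting: 35.1 m/s × 1.944 = 68.3 knots

68.3 knots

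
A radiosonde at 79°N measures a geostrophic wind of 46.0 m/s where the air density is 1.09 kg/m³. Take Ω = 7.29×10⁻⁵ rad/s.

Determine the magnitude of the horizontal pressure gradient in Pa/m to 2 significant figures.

7.2×10⁻³ Pa/m

Coriolis parameter at 79°N:
f = 2Ω sin φ = 2 × 7.29×10⁻⁵ × sin 79° = 1.43×10⁻⁴ s⁻¹
Geostrophic balance rearranged: |∂P/∂n| = f ρ V_g
|∂P/∂n| = 1.43×10⁻⁴ × 1.09 × 46.0 = 7.18×10⁻³ Pa/m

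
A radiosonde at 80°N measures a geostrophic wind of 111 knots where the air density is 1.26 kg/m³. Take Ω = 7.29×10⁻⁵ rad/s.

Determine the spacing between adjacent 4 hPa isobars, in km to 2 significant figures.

39 km

Coriolis parameter at 80°N:
f = 2Ω sin φ = 2 × 7.29×10⁻⁵ × sin 80° = 1.44×10⁻⁴ s⁻¹
Wind speed in SI: 111 knots = 57.1 m/s
Geostrophic balance rearranged: |∂P/∂n| = f ρ V_g
|∂P/∂n| = 1.44×10⁻⁴ × 1.26 × 57.1 = 1.03×10⁻² Pa/m
Isobar spacing: Δn = ΔP/|∂P/∂n| = 400 Pa / 1.03×10⁻² Pa/m = 38719 m ≈ 39 km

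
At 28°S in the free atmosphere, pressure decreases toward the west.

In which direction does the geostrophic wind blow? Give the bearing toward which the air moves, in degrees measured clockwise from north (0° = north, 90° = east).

The pressure-gradient force points toward the west (bearing 270°).
Geostrophic balance: in the Southern Hemisphere the Coriolis force deflects motion to the left, so the geostrophic wind blows 90° to the left of the pressure-gradient force (low pressure on the right).
Rotating 270° by 90° counterclockwise gives 180° — the wind blows toward the south.

180°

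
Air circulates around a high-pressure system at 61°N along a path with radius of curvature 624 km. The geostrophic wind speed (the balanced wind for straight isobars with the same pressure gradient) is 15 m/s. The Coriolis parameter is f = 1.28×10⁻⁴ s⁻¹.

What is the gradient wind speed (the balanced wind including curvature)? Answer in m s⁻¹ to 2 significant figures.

20 m s⁻¹

Around a high, pressure-gradient force acts outward with centrifugal, so Coriolis balances both:
fV = (1/ρ)|∂P/∂n| + V²/R  →  V² − fR·V + fR·V_g = 0
With fR = 1.28×10⁻⁴ × 624×10³ m = 79.9 m/s:
V = [fR − √((fR)² − 4 fR V_g)]/2 = [79.9 − √(79.9² − 4×79.9×15)]/2 = 20 m/s
Supergeostrophic (V > V_g = 15 m/s), as expected around a high.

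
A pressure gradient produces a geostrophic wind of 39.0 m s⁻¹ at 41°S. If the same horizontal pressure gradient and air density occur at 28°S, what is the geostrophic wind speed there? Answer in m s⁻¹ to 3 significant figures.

54.5 m s⁻¹

With the same pressure gradient and density, V_g ∝ 1/f ∝ 1/sin φ.
V₂ = V₁ · sin φ₁ / sin φ₂ = 39.0 × sin 41° / sin 28°
V₂ = 39.0 × 0.6561/0.4695 = 54.5 m s⁻¹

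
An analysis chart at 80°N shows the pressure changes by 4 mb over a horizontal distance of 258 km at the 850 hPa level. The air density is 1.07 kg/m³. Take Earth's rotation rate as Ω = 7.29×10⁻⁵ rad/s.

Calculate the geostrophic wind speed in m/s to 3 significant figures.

Coriolis parameter at 80°N:
f = 2Ω sin φ = 2 × 7.29×10⁻⁵ × sin 80° = 1.44×10⁻⁴ s⁻¹
Pressure gradient: |∂P/∂n| = 400 Pa / 258000 m = 1.55×10⁻³ Pa/m
Geostrophic balance (pressure-gradient force = Coriolis force):
V_g = (1/(fρ)) |∂P/∂n| = 1.55×10⁻³ / (1.44×10⁻⁴ × 1.07) = 10.1 m/s

10.1 m/s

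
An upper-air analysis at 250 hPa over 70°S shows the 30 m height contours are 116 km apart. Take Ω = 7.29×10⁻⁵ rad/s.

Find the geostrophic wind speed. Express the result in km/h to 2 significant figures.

67 km/h

Coriolis parameter at 70°S:
f = 2Ω sin φ = 2 × 7.29×10⁻⁵ × sin 70° = 1.37×10⁻⁴ s⁻¹
Height gradient: |∂Z/∂n| = 30 m / 116000 m = 2.59×10⁻⁴
On a pressure surface, geostrophic balance gives V_g = (g/f)|∂Z/∂n|:
V_g = 9.81 × 2.59×10⁻⁴ / 1.37×10⁻⁴ = 18.5 m/s
Converting: 18.5 m/s × 3.6 = 67 km/h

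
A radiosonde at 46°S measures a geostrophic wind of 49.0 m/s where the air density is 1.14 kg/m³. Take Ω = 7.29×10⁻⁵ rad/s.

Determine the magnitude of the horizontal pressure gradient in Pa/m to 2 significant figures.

Coriolis parameter at 46°S:
f = 2Ω sin φ = 2 × 7.29×10⁻⁵ × sin 46° = 1.05×10⁻⁴ s⁻¹
Geostrophic balance rearranged: |∂P/∂n| = f ρ V_g
|∂P/∂n| = 1.05×10⁻⁴ × 1.14 × 49.0 = 5.86×10⁻³ Pa/m

5.9×10⁻³ Pa/m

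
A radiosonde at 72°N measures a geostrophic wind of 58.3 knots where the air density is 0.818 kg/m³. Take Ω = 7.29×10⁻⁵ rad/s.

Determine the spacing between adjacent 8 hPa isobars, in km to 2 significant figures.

240 km

Coriolis parameter at 72°N:
f = 2Ω sin φ = 2 × 7.29×10⁻⁵ × sin 72° = 1.39×10⁻⁴ s⁻¹
Wind speed in SI: 58.3 knots = 30.0 m/s
Geostrophic balance rearranged: |∂P/∂n| = f ρ V_g
|∂P/∂n| = 1.39×10⁻⁴ × 0.818 × 30.0 = 3.40×10⁻³ Pa/m
Isobar spacing: Δn = ΔP/|∂P/∂n| = 800 Pa / 3.40×10⁻³ Pa/m = 235161 m ≈ 240 km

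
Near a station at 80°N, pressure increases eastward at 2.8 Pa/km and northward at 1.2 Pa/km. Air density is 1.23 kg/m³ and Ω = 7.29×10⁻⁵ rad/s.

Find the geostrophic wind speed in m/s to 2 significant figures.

Coriolis parameter at 80°N:
f = 2Ω sin φ = 2 × 7.29×10⁻⁵ × sin 80° = 1.44×10⁻⁴ s⁻¹
Component geostrophic relations (x east, y north):
u_g = −(1/(fρ)) ∂P/∂y,  v_g = (1/(fρ)) ∂P/∂x
u_g = −(1.2×10⁻³)/(1.44×10⁻⁴ × 1.23) = −6.79 m/s;  v_g = (2.8×10⁻³)/(1.44×10⁻⁴ × 1.23) = 15.9 m/s
|V_g| = √(u_g² + v_g²) = 17.2 m/s

17 m/s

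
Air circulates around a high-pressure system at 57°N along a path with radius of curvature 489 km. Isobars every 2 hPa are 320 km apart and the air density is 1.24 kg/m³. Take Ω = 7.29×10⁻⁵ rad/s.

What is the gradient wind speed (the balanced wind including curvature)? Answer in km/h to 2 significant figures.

16 km/h

Coriolis parameter at 57°N:
f = 2Ω sin φ = 2 × 7.29×10⁻⁵ × sin 57° = 1.22×10⁻⁴ s⁻¹
Pressure gradient: |∂P/∂n| = 200 Pa / 320000 m = 6.25×10⁻⁴ Pa/m
Geostrophic speed: V_g = |∂P/∂n|/(fρ) = 6.25×10⁻⁴/(1.22×10⁻⁴ × 1.24) = 4.12 m/s
Around a high, pressure-gradient force acts outward with centrifugal, so Coriolis balances both:
fV = (1/ρ)|∂P/∂n| + V²/R  →  V² − fR·V + fR·V_g = 0
With fR = 1.22×10⁻⁴ × 489×10³ m = 59.8 m/s:
V = [fR − √((fR)² − 4 fR V_g)]/2 = [59.8 − √(59.8² − 4×59.8×4.12)]/2 = 4.45 m/s
Supergeostrophic (V > V_g = 4.12 m/s), as expected around a high.
Converting: 4.45 m/s × 3.6 = 16 km/h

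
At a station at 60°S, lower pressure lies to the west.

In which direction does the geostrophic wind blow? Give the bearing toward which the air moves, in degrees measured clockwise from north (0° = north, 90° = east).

The pressure-gradient force points toward the west (bearing 270°).
Geostrophic balance: in the Southern Hemisphere the Coriolis force deflects motion to the left, so the geostrophic wind blows 90° to the left of the pressure-gradient force (low pressure on the right).
Rotating 270° by 90° counterclockwise gives 180° — the wind blows toward the south.

180°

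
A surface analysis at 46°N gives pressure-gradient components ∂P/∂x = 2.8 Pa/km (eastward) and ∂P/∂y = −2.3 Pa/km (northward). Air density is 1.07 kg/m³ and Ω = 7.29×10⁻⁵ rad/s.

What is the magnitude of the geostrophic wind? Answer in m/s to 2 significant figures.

Coriolis parameter at 46°N:
f = 2Ω sin φ = 2 × 7.29×10⁻⁵ × sin 46° = 1.05×10⁻⁴ s⁻¹
Component geostrophic relations (x east, y north):
u_g = −(1/(fρ)) ∂P/∂y,  v_g = (1/(fρ)) ∂P/∂x
u_g = −(−2.3×10⁻³)/(1.05×10⁻⁴ × 1.07) = 20.5 m/s;  v_g = (2.8×10⁻³)/(1.05×10⁻⁴ × 1.07) = 25.0 m/s
|V_g| = √(u_g² + v_g²) = 32.3 m/s

32 m/s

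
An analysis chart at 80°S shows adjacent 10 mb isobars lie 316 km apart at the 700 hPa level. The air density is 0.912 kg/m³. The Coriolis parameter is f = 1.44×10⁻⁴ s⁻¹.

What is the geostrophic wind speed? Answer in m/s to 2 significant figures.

24 m/s

Pressure gradient: |∂P/∂n| = 1000 Pa / 316000 m = 3.16×10⁻³ Pa/m
Geostrophic balance (pressure-gradient force = Coriolis force):
V_g = (1/(fρ)) |∂P/∂n| = 3.16×10⁻³ / (1.44×10⁻⁴ × 0.912) = 24.1 m/s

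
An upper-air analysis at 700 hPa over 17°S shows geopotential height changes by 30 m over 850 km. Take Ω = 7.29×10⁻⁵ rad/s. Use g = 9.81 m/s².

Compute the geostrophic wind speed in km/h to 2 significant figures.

29 km/h

Coriolis parameter at 17°S:
f = 2Ω sin φ = 2 × 7.29×10⁻⁵ × sin 17° = 4.26×10⁻⁵ s⁻¹
Height gradient: |∂Z/∂n| = 30 m / 850000 m = 3.53×10⁻⁵
On a pressure surface, geostrophic balance gives V_g = (g/f)|∂Z/∂n|:
V_g = 9.81 × 3.53×10⁻⁵ / 4.26×10⁻⁵ = 8.12 m/s
Converting: 8.12 m/s × 3.6 = 29 km/h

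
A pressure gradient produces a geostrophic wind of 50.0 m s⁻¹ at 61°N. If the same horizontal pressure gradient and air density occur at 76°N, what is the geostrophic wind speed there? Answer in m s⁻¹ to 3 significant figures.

45.1 m s⁻¹

With the same pressure gradient and density, V_g ∝ 1/f ∝ 1/sin φ.
V₂ = V₁ · sin φ₁ / sin φ₂ = 50.0 × sin 61° / sin 76°
V₂ = 50.0 × 0.8746/0.9703 = 45.1 m s⁻¹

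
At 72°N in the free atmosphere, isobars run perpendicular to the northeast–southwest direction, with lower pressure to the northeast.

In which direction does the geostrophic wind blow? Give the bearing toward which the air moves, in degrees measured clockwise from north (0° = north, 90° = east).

The pressure-gradient force points toward the northeast (bearing 045°).
Geostrophic balance: in the Northern Hemisphere the Coriolis force deflects motion to the right, so the geostrophic wind blows 90° to the right of the pressure-gradient force (low pressure on the left).
Rotating 045° by 90° clockwise gives 135° — the wind blows toward the southeast.

135°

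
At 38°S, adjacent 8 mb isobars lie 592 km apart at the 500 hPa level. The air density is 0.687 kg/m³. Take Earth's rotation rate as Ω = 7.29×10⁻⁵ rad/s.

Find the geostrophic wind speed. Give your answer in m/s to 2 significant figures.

Coriolis parameter at 38°S:
f = 2Ω sin φ = 2 × 7.29×10⁻⁵ × sin 38° = 8.98×10⁻⁵ s⁻¹
Pressure gradient: |∂P/∂n| = 800 Pa / 592000 m = 1.35×10⁻³ Pa/m
Geostrophic balance (pressure-gradient force = Coriolis force):
V_g = (1/(fρ)) |∂P/∂n| = 1.35×10⁻³ / (8.98×10⁻⁵ × 0.687) = 21.9 m/s

22 m/s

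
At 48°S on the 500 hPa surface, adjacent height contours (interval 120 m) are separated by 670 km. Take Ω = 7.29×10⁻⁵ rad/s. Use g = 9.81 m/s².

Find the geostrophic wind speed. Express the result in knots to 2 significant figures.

32 knots

Coriolis parameter at 48°S:
f = 2Ω sin φ = 2 × 7.29×10⁻⁵ × sin 48° = 1.08×10⁻⁴ s⁻¹
Height gradient: |∂Z/∂n| = 120 m / 670000 m = 1.79×10⁻⁴
On a pressure surface, geostrophic balance gives V_g = (g/f)|∂Z/∂n|:
V_g = 9.81 × 1.79×10⁻⁴ / 1.08×10⁻⁴ = 16.2 m/s
Converting: 16.2 m/s × 1.944 = 32 knots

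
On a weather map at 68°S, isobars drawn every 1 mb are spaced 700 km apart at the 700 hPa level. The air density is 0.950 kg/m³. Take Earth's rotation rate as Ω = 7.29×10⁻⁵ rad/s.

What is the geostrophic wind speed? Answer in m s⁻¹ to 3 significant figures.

1.11 m s⁻¹

Coriolis parameter at 68°S:
f = 2Ω sin φ = 2 × 7.29×10⁻⁵ × sin 68° = 1.35×10⁻⁴ s⁻¹
Pressure gradient: |∂P/∂n| = 100 Pa / 700000 m = 1.43×10⁻⁴ Pa/m
Geostrophic balance (pressure-gradient force = Coriolis force):
V_g = (1/(fρ)) |∂P/∂n| = 1.43×10⁻⁴ / (1.35×10⁻⁴ × 0.950) = 1.11 m/s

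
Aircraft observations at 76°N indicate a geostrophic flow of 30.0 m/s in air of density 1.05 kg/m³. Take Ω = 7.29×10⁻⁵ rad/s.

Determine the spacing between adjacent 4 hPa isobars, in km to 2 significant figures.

90 km

Coriolis parameter at 76°N:
f = 2Ω sin φ = 2 × 7.29×10⁻⁵ × sin 76° = 1.41×10⁻⁴ s⁻¹
Geostrophic balance rearranged: |∂P/∂n| = f ρ V_g
|∂P/∂n| = 1.41×10⁻⁴ × 1.05 × 30.0 = 4.46×10⁻³ Pa/m
Isobar spacing: Δn = ΔP/|∂P/∂n| = 400 Pa / 4.46×10⁻³ Pa/m = 89761 m ≈ 90 km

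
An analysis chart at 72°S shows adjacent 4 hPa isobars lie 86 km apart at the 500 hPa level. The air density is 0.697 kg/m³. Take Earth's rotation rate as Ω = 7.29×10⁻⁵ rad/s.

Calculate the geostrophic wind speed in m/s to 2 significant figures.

Coriolis parameter at 72°S:
f = 2Ω sin φ = 2 × 7.29×10⁻⁵ × sin 72° = 1.39×10⁻⁴ s⁻¹
Pressure gradient: |∂P/∂n| = 400 Pa / 86000 m = 4.65×10⁻³ Pa/m
Geostrophic balance (pressure-gradient force = Coriolis force):
V_g = (1/(fρ)) |∂P/∂n| = 4.65×10⁻³ / (1.39×10⁻⁴ × 0.697) = 48.1 m/s

48 m/s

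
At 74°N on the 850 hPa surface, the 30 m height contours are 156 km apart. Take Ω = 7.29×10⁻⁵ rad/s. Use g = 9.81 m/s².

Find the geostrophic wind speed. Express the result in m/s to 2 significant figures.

13 m/s

Coriolis parameter at 74°N:
f = 2Ω sin φ = 2 × 7.29×10⁻⁵ × sin 74° = 1.40×10⁻⁴ s⁻¹
Height gradient: |∂Z/∂n| = 30 m / 156000 m = 1.92×10⁻⁴
On a pressure surface, geostrophic balance gives V_g = (g/f)|∂Z/∂n|:
V_g = 9.81 × 1.92×10⁻⁴ / 1.40×10⁻⁴ = 13.5 m/s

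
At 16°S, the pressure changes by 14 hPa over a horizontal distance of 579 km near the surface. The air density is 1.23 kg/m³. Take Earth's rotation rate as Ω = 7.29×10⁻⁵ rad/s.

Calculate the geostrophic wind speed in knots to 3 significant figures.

Coriolis parameter at 16°S:
f = 2Ω sin φ = 2 × 7.29×10⁻⁵ × sin 16° = 4.02×10⁻⁵ s⁻¹
Pressure gradient: |∂P/∂n| = 1400 Pa / 579000 m = 2.42×10⁻³ Pa/m
Geostrophic balance (pressure-gradient force = Coriolis force):
V_g = (1/(fρ)) |∂P/∂n| = 2.42×10⁻³ / (4.02×10⁻⁵ × 1.23) = 48.9 m/s
Converting: 48.9 m/s × 1.944 = 95.1 knots

95.1 knots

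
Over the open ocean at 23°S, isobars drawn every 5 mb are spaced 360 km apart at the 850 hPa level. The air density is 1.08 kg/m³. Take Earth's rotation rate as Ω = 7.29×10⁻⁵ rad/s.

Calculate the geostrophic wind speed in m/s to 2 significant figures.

23 m/s

Coriolis parameter at 23°S:
f = 2Ω sin φ = 2 × 7.29×10⁻⁵ × sin 23° = 5.70×10⁻⁵ s⁻¹
Pressure gradient: |∂P/∂n| = 500 Pa / 360000 m = 1.39×10⁻³ Pa/m
Geostrophic balance (pressure-gradient force = Coriolis force):
V_g = (1/(fρ)) |∂P/∂n| = 1.39×10⁻³ / (5.70×10⁻⁵ × 1.08) = 22.6 m/s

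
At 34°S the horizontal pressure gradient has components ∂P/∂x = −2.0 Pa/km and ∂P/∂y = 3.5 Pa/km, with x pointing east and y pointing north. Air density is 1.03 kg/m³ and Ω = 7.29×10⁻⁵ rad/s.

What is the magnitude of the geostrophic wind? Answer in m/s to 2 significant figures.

Coriolis parameter at 34°S:
f = 2Ω sin φ = 2 × 7.29×10⁻⁵ × sin 34° = 8.15×10⁻⁵ s⁻¹
In the Southern Hemisphere f is negative: f = −8.15×10⁻⁵ s⁻¹.
Component geostrophic relations (x east, y north):
u_g = −(1/(fρ)) ∂P/∂y,  v_g = (1/(fρ)) ∂P/∂x
u_g = −(3.5×10⁻³)/(−8.15×10⁻⁵ × 1.03) = 41.7 m/s;  v_g = (−2.0×10⁻³)/(−8.15×10⁻⁵ × 1.03) = 23.8 m/s
|V_g| = √(u_g² + v_g²) = 48.0 m/s

48 m/s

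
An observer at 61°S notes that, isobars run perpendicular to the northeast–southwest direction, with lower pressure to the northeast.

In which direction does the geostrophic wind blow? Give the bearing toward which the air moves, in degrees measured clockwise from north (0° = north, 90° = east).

315°

The pressure-gradient force points toward the northeast (bearing 045°).
Geostrophic balance: in the Southern Hemisphere the Coriolis force deflects motion to the left, so the geostrophic wind blows 90° to the left of the pressure-gradient force (low pressure on the right).
Rotating 045° by 90° counterclockwise gives 315° — the wind blows toward the northwest.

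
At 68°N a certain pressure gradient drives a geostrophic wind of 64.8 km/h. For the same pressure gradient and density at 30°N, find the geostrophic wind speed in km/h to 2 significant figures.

120 km/h

With the same pressure gradient and density, V_g ∝ 1/f ∝ 1/sin φ.
V₂ = V₁ · sin φ₁ / sin φ₂ = 64.8 × sin 68° / sin 30°
V₂ = 64.8 × 0.9272/0.5000 = 120 km/h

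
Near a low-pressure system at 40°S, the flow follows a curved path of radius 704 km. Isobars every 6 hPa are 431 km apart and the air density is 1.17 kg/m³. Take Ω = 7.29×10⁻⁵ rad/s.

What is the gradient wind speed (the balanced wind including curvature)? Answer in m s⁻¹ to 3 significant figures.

Coriolis parameter at 40°S:
f = 2Ω sin φ = 2 × 7.29×10⁻⁵ × sin 40° = 9.37×10⁻⁵ s⁻¹
Pressure gradient: |∂P/∂n| = 600 Pa / 431000 m = 1.39×10⁻³ Pa/m
Geostrophic speed: V_g = |∂P/∂n|/(fρ) = 1.39×10⁻³/(9.37×10⁻⁵ × 1.17) = 12.7 m/s
Around a low, centrifugal force acts outward with Coriolis, so pressure-gradient force balances both:
(1/ρ)|∂P/∂n| = fV + V²/R  →  V² + fR·V − fR·V_g = 0
With fR = 9.37×10⁻⁵ × 704×10³ m = 66.0 m/s:
V = [−fR + √((fR)² + 4 fR V_g)]/2 = [−66.0 + √(66.0² + 4×66.0×12.7)]/2 = 10.9 m/s
Subgeostrophic (V < V_g = 12.7 m/s), as expected around a low.

10.9 m s⁻¹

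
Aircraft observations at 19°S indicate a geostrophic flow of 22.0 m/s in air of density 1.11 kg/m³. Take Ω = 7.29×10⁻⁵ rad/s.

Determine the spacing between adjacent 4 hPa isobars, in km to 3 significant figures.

345 km

Coriolis parameter at 19°S:
f = 2Ω sin φ = 2 × 7.29×10⁻⁵ × sin 19° = 4.75×10⁻⁵ s⁻¹
Geostrophic balance rearranged: |∂P/∂n| = f ρ V_g
|∂P/∂n| = 4.75×10⁻⁵ × 1.11 × 22.0 = 1.16×10⁻³ Pa/m
Isobar spacing: Δn = ΔP/|∂P/∂n| = 400 Pa / 1.16×10⁻³ Pa/m = 345076 m ≈ 345 km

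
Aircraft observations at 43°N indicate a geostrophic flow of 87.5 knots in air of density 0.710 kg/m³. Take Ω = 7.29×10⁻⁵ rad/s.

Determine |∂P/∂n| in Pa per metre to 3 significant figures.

3.18×10⁻³ Pa/m

Coriolis parameter at 43°N:
f = 2Ω sin φ = 2 × 7.29×10⁻⁵ × sin 43° = 9.94×10⁻⁵ s⁻¹
Wind speed in SI: 87.5 knots = 45.0 m/s
Geostrophic balance rearranged: |∂P/∂n| = f ρ V_g
|∂P/∂n| = 9.94×10⁻⁵ × 0.710 × 45.0 = 3.18×10⁻³ Pa/m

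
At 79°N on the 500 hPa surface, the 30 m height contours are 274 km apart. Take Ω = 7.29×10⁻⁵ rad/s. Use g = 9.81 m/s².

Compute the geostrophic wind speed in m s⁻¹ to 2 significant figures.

7.5 m s⁻¹

Coriolis parameter at 79°N:
f = 2Ω sin φ = 2 × 7.29×10⁻⁵ × sin 79° = 1.43×10⁻⁴ s⁻¹
Height gradient: |∂Z/∂n| = 30 m / 274000 m = 1.09×10⁻⁴
On a pressure surface, geostrophic balance gives V_g = (g/f)|∂Z/∂n|:
V_g = 9.81 × 1.09×10⁻⁴ / 1.43×10⁻⁴ = 7.50 m/s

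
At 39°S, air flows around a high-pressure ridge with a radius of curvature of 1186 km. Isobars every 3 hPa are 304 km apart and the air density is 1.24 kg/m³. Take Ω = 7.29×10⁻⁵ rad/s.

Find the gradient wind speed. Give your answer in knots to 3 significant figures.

Coriolis parameter at 39°S:
f = 2Ω sin φ = 2 × 7.29×10⁻⁵ × sin 39° = 9.18×10⁻⁵ s⁻¹
Pressure gradient: |∂P/∂n| = 300 Pa / 304000 m = 9.87×10⁻⁴ Pa/m
Geostrophic speed: V_g = |∂P/∂n|/(fρ) = 9.87×10⁻⁴/(9.18×10⁻⁵ × 1.24) = 8.67 m/s
Around a high, pressure-gradient force acts outward with centrifugal, so Coriolis balances both:
fV = (1/ρ)|∂P/∂n| + V²/R  →  V² − fR·V + fR·V_g = 0
With fR = 9.18×10⁻⁵ × 1186×10³ m = 109 m/s:
V = [fR − √((fR)² − 4 fR V_g)]/2 = [109 − √(109² − 4×109×8.67)]/2 = 9.5 m/s
Supergeostrophic (V > V_g = 8.67 m/s), as expected around a high.
Converting: 9.5 m/s × 1.944 = 18.5 knots

18.5 knots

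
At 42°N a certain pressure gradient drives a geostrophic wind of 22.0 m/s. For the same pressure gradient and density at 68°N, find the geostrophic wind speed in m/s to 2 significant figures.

With the same pressure gradient and density, V_g ∝ 1/f ∝ 1/sin φ.
V₂ = V₁ · sin φ₁ / sin φ₂ = 22.0 × sin 42° / sin 68°
V₂ = 22.0 × 0.6691/0.9272 = 16 m/s

16 m/s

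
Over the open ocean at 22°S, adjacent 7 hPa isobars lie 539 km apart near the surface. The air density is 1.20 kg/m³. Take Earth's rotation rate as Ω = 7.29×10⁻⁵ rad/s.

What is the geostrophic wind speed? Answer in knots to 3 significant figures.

38.5 knots

Coriolis parameter at 22°S:
f = 2Ω sin φ = 2 × 7.29×10⁻⁵ × sin 22° = 5.46×10⁻⁵ s⁻¹
Pressure gradient: |∂P/∂n| = 700 Pa / 539000 m = 1.30×10⁻³ Pa/m
Geostrophic balance (pressure-gradient force = Coriolis force):
V_g = (1/(fρ)) |∂P/∂n| = 1.30×10⁻³ / (5.46×10⁻⁵ × 1.20) = 19.8 m/s
Converting: 19.8 m/s × 1.944 = 38.5 knots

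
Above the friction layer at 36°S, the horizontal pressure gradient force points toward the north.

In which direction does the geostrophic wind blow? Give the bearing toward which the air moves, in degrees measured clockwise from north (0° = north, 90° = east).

270°

The pressure-gradient force points toward the north (bearing 000°).
Geostrophic balance: in the Southern Hemisphere the Coriolis force deflects motion to the left, so the geostrophic wind blows 90° to the left of the pressure-gradient force (low pressure on the right).
Rotating 000° by 90° counterclockwise gives 270° — the wind blows toward the west.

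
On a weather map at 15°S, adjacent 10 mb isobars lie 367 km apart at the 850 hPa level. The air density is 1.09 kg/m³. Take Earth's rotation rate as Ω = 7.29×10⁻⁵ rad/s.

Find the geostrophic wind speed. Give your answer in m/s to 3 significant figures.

Coriolis parameter at 15°S:
f = 2Ω sin φ = 2 × 7.29×10⁻⁵ × sin 15° = 3.77×10⁻⁵ s⁻¹
Pressure gradient: |∂P/∂n| = 1000 Pa / 367000 m = 2.72×10⁻³ Pa/m
Geostrophic balance (pressure-gradient force = Coriolis force):
V_g = (1/(fρ)) |∂P/∂n| = 2.72×10⁻³ / (3.77×10⁻⁵ × 1.09) = 66.2 m/s

66.2 m/s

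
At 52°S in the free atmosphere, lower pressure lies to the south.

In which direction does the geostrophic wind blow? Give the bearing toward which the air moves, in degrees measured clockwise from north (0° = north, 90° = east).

The pressure-gradient force points toward the south (bearing 180°).
Geostrophic balance: in the Southern Hemisphere the Coriolis force deflects motion to the left, so the geostrophic wind blows 90° to the left of the pressure-gradient force (low pressure on the right).
Rotating 180° by 90° counterclockwise gives 090° — the wind blows toward the east.

090°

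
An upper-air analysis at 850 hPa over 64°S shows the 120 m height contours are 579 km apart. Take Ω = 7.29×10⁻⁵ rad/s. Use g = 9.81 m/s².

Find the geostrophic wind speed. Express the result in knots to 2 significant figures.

30 knots

Coriolis parameter at 64°S:
f = 2Ω sin φ = 2 × 7.29×10⁻⁵ × sin 64° = 1.31×10⁻⁴ s⁻¹
Height gradient: |∂Z/∂n| = 120 m / 579000 m = 2.07×10⁻⁴
On a pressure surface, geostrophic balance gives V_g = (g/f)|∂Z/∂n|:
V_g = 9.81 × 2.07×10⁻⁴ / 1.31×10⁻⁴ = 15.5 m/s
Converting: 15.5 m/s × 1.944 = 30 knots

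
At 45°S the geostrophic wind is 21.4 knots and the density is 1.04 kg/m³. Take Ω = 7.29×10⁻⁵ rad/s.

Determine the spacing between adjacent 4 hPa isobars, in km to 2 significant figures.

340 km

Coriolis parameter at 45°S:
f = 2Ω sin φ = 2 × 7.29×10⁻⁵ × sin 45° = 1.03×10⁻⁴ s⁻¹
Wind speed in SI: 21.4 knots = 11.0 m/s
Geostrophic balance rearranged: |∂P/∂n| = f ρ V_g
|∂P/∂n| = 1.03×10⁻⁴ × 1.04 × 11.0 = 1.18×10⁻³ Pa/m
Isobar spacing: Δn = ΔP/|∂P/∂n| = 400 Pa / 1.18×10⁻³ Pa/m = 338869 m ≈ 340 km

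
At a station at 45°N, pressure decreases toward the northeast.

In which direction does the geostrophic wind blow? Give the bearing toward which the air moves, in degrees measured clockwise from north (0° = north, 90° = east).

135°

The pressure-gradient force points toward the northeast (bearing 045°).
Geostrophic balance: in the Northern Hemisphere the Coriolis force deflects motion to the right, so the geostrophic wind blows 90° to the right of the pressure-gradient force (low pressure on the left).
Rotating 045° by 90° clockwise gives 135° — the wind blows toward the southeast.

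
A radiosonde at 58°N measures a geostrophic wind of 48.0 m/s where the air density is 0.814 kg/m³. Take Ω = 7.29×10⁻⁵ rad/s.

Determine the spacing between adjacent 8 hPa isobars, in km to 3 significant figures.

166 km

Coriolis parameter at 58°N:
f = 2Ω sin φ = 2 × 7.29×10⁻⁵ × sin 58° = 1.24×10⁻⁴ s⁻¹
Geostrophic balance rearranged: |∂P/∂n| = f ρ V_g
|∂P/∂n| = 1.24×10⁻⁴ × 0.814 × 48.0 = 4.83×10⁻³ Pa/m
Isobar spacing: Δn = ΔP/|∂P/∂n| = 800 Pa / 4.83×10⁻³ Pa/m = 165595 m ≈ 166 km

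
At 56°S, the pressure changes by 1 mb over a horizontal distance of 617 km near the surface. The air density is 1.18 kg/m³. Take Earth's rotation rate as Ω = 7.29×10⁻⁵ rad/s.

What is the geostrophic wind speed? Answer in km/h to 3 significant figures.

4.09 km/h

Coriolis parameter at 56°S:
f = 2Ω sin φ = 2 × 7.29×10⁻⁵ × sin 56° = 1.21×10⁻⁴ s⁻¹
Pressure gradient: |∂P/∂n| = 100 Pa / 617000 m = 1.62×10⁻⁴ Pa/m
Geostrophic balance (pressure-gradient force = Coriolis force):
V_g = (1/(fρ)) |∂P/∂n| = 1.62×10⁻⁴ / (1.21×10⁻⁴ × 1.18) = 1.14 m/s
Converting: 1.14 m/s × 3.6 = 4.09 km/h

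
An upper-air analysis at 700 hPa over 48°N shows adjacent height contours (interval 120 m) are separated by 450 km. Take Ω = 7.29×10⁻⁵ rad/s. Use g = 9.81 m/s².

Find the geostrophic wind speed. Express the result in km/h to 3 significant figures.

86.9 km/h

Coriolis parameter at 48°N:
f = 2Ω sin φ = 2 × 7.29×10⁻⁵ × sin 48° = 1.08×10⁻⁴ s⁻¹
Height gradient: |∂Z/∂n| = 120 m / 450000 m = 2.67×10⁻⁴
On a pressure surface, geostrophic balance gives V_g = (g/f)|∂Z/∂n|:
V_g = 9.81 × 2.67×10⁻⁴ / 1.08×10⁻⁴ = 24.1 m/s
Converting: 24.1 m/s × 3.6 = 86.9 km/h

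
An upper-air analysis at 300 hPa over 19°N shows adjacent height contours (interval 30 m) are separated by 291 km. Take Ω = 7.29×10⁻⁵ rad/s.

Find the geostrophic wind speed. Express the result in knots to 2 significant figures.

Coriolis parameter at 19°N:
f = 2Ω sin φ = 2 × 7.29×10⁻⁵ × sin 19° = 4.75×10⁻⁵ s⁻¹
Height gradient: |∂Z/∂n| = 30 m / 291000 m = 1.03×10⁻⁴
On a pressure surface, geostrophic balance gives V_g = (g/f)|∂Z/∂n|:
V_g = 9.81 × 1.03×10⁻⁴ / 4.75×10⁻⁵ = 21.3 m/s
Converting: 21.3 m/s × 1.944 = 41 knots

41 knots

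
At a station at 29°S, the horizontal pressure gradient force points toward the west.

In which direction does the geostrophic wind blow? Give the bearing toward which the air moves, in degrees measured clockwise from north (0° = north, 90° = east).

180°

The pressure-gradient force points toward the west (bearing 270°).
Geostrophic balance: in the Southern Hemisphere the Coriolis force deflects motion to the left, so the geostrophic wind blows 90° to the left of the pressure-gradient force (low pressure on the right).
Rotating 270° by 90° counterclockwise gives 180° — the wind blows toward the south.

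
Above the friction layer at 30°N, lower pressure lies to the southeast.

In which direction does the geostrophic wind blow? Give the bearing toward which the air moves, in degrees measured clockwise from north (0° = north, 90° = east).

The pressure-gradient force points toward the southeast (bearing 135°).
Geostrophic balance: in the Northern Hemisphere the Coriolis force deflects motion to the right, so the geostrophic wind blows 90° to the right of the pressure-gradient force (low pressure on the left).
Rotating 135° by 90° clockwise gives 225° — the wind blows toward the southwest.

225°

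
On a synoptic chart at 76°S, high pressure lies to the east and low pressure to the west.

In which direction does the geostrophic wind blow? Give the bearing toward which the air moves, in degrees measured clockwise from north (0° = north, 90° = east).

180°

The pressure-gradient force points toward the west (bearing 270°).
Geostrophic balance: in the Southern Hemisphere the Coriolis force deflects motion to the left, so the geostrophic wind blows 90° to the left of the pressure-gradient force (low pressure on the right).
Rotating 270° by 90° counterclockwise gives 180° — the wind blows toward the south.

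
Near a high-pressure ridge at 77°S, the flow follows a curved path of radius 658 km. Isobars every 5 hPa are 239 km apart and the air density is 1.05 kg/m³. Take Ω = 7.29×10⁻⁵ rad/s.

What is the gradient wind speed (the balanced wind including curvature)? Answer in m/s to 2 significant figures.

Coriolis parameter at 77°S:
f = 2Ω sin φ = 2 × 7.29×10⁻⁵ × sin 77° = 1.42×10⁻⁴ s⁻¹
Pressure gradient: |∂P/∂n| = 500 Pa / 239000 m = 2.09×10⁻³ Pa/m
Geostrophic speed: V_g = |∂P/∂n|/(fρ) = 2.09×10⁻³/(1.42×10⁻⁴ × 1.05) = 14.0 m/s
Around a high, pressure-gradient force acts outward with centrifugal, so Coriolis balances both:
fV = (1/ρ)|∂P/∂n| + V²/R  →  V² − fR·V + fR·V_g = 0
With fR = 1.42×10⁻⁴ × 658×10³ m = 93.5 m/s:
V = [fR − √((fR)² − 4 fR V_g)]/2 = [93.5 − √(93.5² − 4×93.5×14)]/2 = 17.2 m/s
Supergeostrophic (V > V_g = 14 m/s), as expected around a high.

17 m/s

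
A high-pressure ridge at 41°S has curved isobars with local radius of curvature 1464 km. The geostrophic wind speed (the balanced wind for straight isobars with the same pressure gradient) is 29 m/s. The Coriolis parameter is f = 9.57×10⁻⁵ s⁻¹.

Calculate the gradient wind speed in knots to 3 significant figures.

Around a high, pressure-gradient force acts outward with centrifugal, so Coriolis balances both:
fV = (1/ρ)|∂P/∂n| + V²/R  →  V² − fR·V + fR·V_g = 0
With fR = 9.57×10⁻⁵ × 1464×10³ m = 140 m/s:
V = [fR − √((fR)² − 4 fR V_g)]/2 = [140 − √(140² − 4×140×29)]/2 = 41 m/s
Supergeostrophic (V > V_g = 29 m/s), as expected around a high.
Converting: 41 m/s × 1.944 = 79.7 knots

79.7 knots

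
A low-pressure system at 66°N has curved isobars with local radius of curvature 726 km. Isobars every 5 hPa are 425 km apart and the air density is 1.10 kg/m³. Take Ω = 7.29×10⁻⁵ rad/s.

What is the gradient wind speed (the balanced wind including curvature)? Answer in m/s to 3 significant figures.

7.45 m/s

Coriolis parameter at 66°N:
f = 2Ω sin φ = 2 × 7.29×10⁻⁵ × sin 66° = 1.33×10⁻⁴ s⁻¹
Pressure gradient: |∂P/∂n| = 500 Pa / 425000 m = 1.18×10⁻³ Pa/m
Geostrophic speed: V_g = |∂P/∂n|/(fρ) = 1.18×10⁻³/(1.33×10⁻⁴ × 1.10) = 8.03 m/s
Around a low, centrifugal force acts outward with Coriolis, so pressure-gradient force balances both:
(1/ρ)|∂P/∂n| = fV + V²/R  →  V² + fR·V − fR·V_g = 0
With fR = 1.33×10⁻⁴ × 726×10³ m = 96.7 m/s:
V = [−fR + √((fR)² + 4 fR V_g)]/2 = [−96.7 + √(96.7² + 4×96.7×8.03)]/2 = 7.45 m/s
Subgeostrophic (V < V_g = 8.03 m/s), as expected around a low.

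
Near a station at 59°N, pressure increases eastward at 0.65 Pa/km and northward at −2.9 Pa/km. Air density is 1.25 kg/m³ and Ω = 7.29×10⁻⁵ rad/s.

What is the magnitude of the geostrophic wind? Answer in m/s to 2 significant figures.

Coriolis parameter at 59°N:
f = 2Ω sin φ = 2 × 7.29×10⁻⁵ × sin 59° = 1.25×10⁻⁴ s⁻¹
Component geostrophic relations (x east, y north):
u_g = −(1/(fρ)) ∂P/∂y,  v_g = (1/(fρ)) ∂P/∂x
u_g = −(−2.9×10⁻³)/(1.25×10⁻⁴ × 1.25) = 18.6 m/s;  v_g = (0.65×10⁻³)/(1.25×10⁻⁴ × 1.25) = 4.16 m/s
|V_g| = √(u_g² + v_g²) = 19.0 m/s

19 m/s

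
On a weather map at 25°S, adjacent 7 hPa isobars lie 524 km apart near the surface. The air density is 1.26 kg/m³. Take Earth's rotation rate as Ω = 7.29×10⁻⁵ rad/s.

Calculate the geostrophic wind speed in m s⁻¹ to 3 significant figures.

Coriolis parameter at 25°S:
f = 2Ω sin φ = 2 × 7.29×10⁻⁵ × sin 25° = 6.16×10⁻⁵ s⁻¹
Pressure gradient: |∂P/∂n| = 700 Pa / 524000 m = 1.34×10⁻³ Pa/m
Geostrophic balance (pressure-gradient force = Coriolis force):
V_g = (1/(fρ)) |∂P/∂n| = 1.34×10⁻³ / (6.16×10⁻⁵ × 1.26) = 17.2 m/s

17.2 m s⁻¹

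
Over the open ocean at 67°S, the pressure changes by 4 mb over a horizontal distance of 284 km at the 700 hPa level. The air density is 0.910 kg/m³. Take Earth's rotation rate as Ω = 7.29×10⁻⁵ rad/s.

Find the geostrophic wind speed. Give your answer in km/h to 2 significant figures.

42 km/h

Coriolis parameter at 67°S:
f = 2Ω sin φ = 2 × 7.29×10⁻⁵ × sin 67° = 1.34×10⁻⁴ s⁻¹
Pressure gradient: |∂P/∂n| = 400 Pa / 284000 m = 1.41×10⁻³ Pa/m
Geostrophic balance (pressure-gradient force = Coriolis force):
V_g = (1/(fρ)) |∂P/∂n| = 1.41×10⁻³ / (1.34×10⁻⁴ × 0.910) = 11.5 m/s
Converting: 11.5 m/s × 3.6 = 42 km/h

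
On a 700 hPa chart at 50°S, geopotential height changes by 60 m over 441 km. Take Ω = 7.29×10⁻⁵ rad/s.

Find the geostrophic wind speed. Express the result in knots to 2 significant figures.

Coriolis parameter at 50°S:
f = 2Ω sin φ = 2 × 7.29×10⁻⁵ × sin 50° = 1.12×10⁻⁴ s⁻¹
Height gradient: |∂Z/∂n| = 60 m / 441000 m = 1.36×10⁻⁴
On a pressure surface, geostrophic balance gives V_g = (g/f)|∂Z/∂n|:
V_g = 9.81 × 1.36×10⁻⁴ / 1.12×10⁻⁴ = 12.0 m/s
Converting: 12.0 m/s × 1.944 = 23 knots

23 knots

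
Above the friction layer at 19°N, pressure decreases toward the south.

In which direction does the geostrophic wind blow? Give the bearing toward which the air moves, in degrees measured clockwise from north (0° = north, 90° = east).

270°

The pressure-gradient force points toward the south (bearing 180°).
Geostrophic balance: in the Northern Hemisphere the Coriolis force deflects motion to the right, so the geostrophic wind blows 90° to the right of the pressure-gradient force (low pressure on the left).
Rotating 180° by 90° clockwise gives 270° — the wind blows toward the west.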